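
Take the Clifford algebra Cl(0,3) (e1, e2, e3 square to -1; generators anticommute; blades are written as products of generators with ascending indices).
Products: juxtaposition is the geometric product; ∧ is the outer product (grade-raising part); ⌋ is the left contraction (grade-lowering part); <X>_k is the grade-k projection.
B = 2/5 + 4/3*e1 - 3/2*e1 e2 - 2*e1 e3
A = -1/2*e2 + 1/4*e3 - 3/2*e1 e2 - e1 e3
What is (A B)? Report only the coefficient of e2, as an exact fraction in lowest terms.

step 1: -17/4 + 1/4*e1 - 11/5*e2 - 37/30*e3 + 1/15*e1 e2 - 11/15*e1 e3 + 3/2*e2 e3 - 11/8*e1 e2 e3
Answer: -11/5


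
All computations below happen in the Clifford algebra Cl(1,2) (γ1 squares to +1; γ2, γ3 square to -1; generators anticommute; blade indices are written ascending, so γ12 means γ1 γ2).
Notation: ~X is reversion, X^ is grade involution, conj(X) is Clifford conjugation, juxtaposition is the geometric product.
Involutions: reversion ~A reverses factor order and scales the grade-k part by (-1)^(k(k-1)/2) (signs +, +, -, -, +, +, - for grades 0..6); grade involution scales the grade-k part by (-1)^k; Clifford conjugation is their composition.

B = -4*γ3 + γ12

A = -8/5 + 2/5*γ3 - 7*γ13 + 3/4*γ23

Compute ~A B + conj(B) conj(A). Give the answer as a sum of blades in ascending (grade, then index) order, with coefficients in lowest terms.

first term: 8/5 + 28*γ1 - 3*γ2 + 32/5*γ3 - 8/5*γ12 - 3/4*γ13 + 7*γ23 + 2/5*γ123
second term: 8/5 + 28*γ1 - 3*γ2 - 32/5*γ3 + 8/5*γ12 - 3/4*γ13 + 7*γ23 + 2/5*γ123
Answer: 16/5 + 56*γ1 - 6*γ2 - 3/2*γ13 + 14*γ23 + 4/5*γ123


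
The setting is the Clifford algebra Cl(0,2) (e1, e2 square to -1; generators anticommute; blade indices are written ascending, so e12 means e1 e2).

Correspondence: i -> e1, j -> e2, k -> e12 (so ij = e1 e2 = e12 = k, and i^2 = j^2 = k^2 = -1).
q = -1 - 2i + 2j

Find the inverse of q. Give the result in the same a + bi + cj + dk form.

In blades: q = -1 - 2*e1 + 2*e2.
With qbar = -1 + 2*e1 - 2*e2 (scalar fixed, mapped units negated), q qbar = 9 (the sum of squared coefficients), so q^-1 = qbar / (9) = -1/9 + 2/9*e1 - 2/9*e2; translating back:
Answer: -1/9 + 2/9*i - 2/9*j


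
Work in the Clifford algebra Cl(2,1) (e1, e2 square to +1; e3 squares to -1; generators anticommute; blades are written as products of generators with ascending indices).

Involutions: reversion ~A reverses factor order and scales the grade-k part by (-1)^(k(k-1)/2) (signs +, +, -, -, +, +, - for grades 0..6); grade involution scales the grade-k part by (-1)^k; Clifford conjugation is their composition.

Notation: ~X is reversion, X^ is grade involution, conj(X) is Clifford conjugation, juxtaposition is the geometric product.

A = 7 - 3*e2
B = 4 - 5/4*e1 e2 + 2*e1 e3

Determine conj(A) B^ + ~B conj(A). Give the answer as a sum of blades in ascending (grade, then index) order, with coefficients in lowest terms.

first term: 28 + 15/4*e1 + 12*e2 - 35/4*e1 e2 + 14*e1 e3 - 6*e1 e2 e3
second term: 28 + 15/4*e1 + 12*e2 + 35/4*e1 e2 - 14*e1 e3 + 6*e1 e2 e3
Answer: 56 + 15/2*e1 + 24*e2


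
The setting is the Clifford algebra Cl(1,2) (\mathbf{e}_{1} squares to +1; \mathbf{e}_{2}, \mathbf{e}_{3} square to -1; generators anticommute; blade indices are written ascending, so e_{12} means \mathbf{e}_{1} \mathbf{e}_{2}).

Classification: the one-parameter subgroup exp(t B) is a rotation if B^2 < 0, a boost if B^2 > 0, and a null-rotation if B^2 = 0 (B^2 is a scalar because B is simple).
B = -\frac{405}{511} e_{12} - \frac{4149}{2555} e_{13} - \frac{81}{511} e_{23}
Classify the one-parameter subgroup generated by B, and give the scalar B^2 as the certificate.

B^2 term by term: the squares give (-\frac{405}{511})^2*(e_{12})^2 + (-\frac{4149}{2555})^2*(e_{13})^2 + (-\frac{81}{511})^2*(e_{23})^2 = \frac{164025}{261121}*(+1) + \frac{17214201}{6528025}*(+1) + \frac{6561}{261121}*(-1) = \frac{81}{25} (each basis 2-blade squares to minus the product of its generators' squares); cross terms between blades sharing an index anticommute and cancel. So B^2 = \frac{81}{25}.
Answer: boost, certificate B^2 = \frac{81}{25}. Why this suffices: the scalar \frac{81}{25} survives any versor conjugation, so its sign alone determines the class however B is presented.


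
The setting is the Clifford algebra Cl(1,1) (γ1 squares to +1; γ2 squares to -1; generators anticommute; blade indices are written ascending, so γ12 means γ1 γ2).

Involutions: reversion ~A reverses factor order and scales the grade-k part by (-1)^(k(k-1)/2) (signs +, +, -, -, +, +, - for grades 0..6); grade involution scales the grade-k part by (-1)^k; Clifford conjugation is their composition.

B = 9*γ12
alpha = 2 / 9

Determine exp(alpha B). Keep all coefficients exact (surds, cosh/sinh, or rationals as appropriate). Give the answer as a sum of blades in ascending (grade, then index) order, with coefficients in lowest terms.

B^2 = (9)^2*(γ12)^2 = 81*(+1) = 81 (a basis 2-blade squares to minus the product of its generators' squares).
B^2 = 81 — B^2 > 0, so the exponential closes hyperbolically: l = 9, alpha*l = 2, so exp(alpha B) = cosh(2) + (sinh(2)/9)*B = cosh(2) + (sinh(2)/9)*B.
Answer: cosh(2) + sinh(2)*γ12


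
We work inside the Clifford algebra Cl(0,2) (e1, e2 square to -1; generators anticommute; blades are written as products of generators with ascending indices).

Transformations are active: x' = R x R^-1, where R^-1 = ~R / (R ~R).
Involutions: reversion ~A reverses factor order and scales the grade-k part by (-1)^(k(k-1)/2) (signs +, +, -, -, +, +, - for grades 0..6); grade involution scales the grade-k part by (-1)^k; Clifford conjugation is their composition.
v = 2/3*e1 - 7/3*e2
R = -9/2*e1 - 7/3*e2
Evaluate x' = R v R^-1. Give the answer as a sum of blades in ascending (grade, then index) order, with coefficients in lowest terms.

~R = -9/2*e1 - 7/3*e2, and R ~R = -925/36, so R^-1 = ~R / (-925/36).
R v = -22/9 + 217/18*e1 e2
Answer: -4226/2775*e1 + 5243/2775*e2


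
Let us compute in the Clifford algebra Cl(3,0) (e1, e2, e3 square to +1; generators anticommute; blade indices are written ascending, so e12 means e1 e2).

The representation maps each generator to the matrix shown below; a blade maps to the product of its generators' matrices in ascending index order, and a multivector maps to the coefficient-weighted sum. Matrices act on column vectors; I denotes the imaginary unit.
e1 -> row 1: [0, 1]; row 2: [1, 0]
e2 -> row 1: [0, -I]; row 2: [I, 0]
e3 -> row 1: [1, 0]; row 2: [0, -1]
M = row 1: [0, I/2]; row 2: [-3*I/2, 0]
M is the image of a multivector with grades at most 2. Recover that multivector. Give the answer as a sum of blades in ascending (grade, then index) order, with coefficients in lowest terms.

Method: 1, rho(e1), rho(e2), rho(e3) form a trace-orthogonal basis of the 2x2 complex matrices (tr(X Y) = 2 if X = Y, else 0), so M = m0*1 + m1*rho(e1) + m2*rho(e2) + m3*rho(e3) with m0 = tr(M)/2 = 0, m1 = tr(M rho(e1))/2 = -I/2, m2 = tr(M rho(e2))/2 = -1, m3 = tr(M rho(e3))/2 = 0.
Multiplying table entries, the bivector images are rho(e12) = I*rho(e3), rho(e13) = -I*rho(e2), rho(e23) = I*rho(e1); with real blade coefficients the real parts of m0..m3 are the coefficients of 1, e1, e2, e3 and the imaginary parts give the bivectors (e23: Im m1, e13: -Im m2, e12: Im m3).
Answer: -e2 - 1/2*e23


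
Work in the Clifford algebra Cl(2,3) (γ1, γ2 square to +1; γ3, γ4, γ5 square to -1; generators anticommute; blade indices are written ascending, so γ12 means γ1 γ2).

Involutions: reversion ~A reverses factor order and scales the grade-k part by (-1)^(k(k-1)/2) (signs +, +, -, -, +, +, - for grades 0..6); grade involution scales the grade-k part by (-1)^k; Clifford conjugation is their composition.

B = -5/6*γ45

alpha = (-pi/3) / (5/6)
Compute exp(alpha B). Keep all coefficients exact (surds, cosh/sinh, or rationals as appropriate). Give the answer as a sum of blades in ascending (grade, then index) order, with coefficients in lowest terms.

B^2 = (-5/6)^2*(γ45)^2 = 25/36*(-1) = -25/36 (a basis 2-blade squares to minus the product of its generators' squares).
B^2 = -25/36 — the series telescopes trigonometrically here: l = 5/6, alpha*l = -pi/3, so exp(alpha B) = cos(-pi/3) + (sin(-pi/3)/(5/6))*B = 1/2 + (-3*sqrt(3)/5)*B.
Answer: 1/2 + sqrt(3)/2*γ45


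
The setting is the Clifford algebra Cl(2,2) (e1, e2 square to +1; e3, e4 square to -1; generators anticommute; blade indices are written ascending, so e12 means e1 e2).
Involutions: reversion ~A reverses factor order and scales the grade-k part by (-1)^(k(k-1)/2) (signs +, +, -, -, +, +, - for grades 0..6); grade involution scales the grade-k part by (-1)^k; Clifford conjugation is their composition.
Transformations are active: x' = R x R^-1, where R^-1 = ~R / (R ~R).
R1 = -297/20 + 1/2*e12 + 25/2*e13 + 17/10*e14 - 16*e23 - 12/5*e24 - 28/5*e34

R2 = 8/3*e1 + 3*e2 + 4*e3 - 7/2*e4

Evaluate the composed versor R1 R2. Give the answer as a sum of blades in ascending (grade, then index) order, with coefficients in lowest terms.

Distribute over the terms of R2 (each basis-blade product reordered to ascending indices, repeated generators contracted through their squares):
R1 (8/3*e1) = -198/5*e1 - 4/3*e2 - 100/3*e3 - 68/15*e4 - 128/3*e123 - 32/5*e124 - 224/15*e134
R1 (3*e2) = 3/2*e1 - 891/20*e2 + 48*e3 + 36/5*e4 - 75/2*e123 - 51/10*e124 - 84/5*e234
R1 (4*e3) = -50*e1 + 64*e2 - 297/5*e3 - 112/5*e4 + 2*e123 - 34/5*e134 + 48/5*e234
R1 (-7/2*e4) = 119/20*e1 - 42/5*e2 - 98/5*e3 + 2079/40*e4 - 7/4*e124 - 175/4*e134 + 56*e234
Summing the partial products and collecting blades:
Answer: -1643/20*e1 + 583/60*e2 - 193/3*e3 + 3869/120*e4 - 469/6*e123 - 53/4*e124 - 3929/60*e134 + 244/5*e234


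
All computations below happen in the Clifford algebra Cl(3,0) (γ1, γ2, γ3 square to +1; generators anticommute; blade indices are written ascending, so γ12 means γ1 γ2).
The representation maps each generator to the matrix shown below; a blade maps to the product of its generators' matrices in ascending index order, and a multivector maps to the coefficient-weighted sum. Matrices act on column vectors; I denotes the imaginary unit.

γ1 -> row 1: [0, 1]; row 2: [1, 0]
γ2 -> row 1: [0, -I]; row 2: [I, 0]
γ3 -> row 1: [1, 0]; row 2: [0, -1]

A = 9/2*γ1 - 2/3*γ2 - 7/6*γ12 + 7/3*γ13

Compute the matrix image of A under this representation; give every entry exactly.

Bivector images (products of the table entries): rho(γ12) = rho(γ1)rho(γ2) = row 1: [I, 0]; row 2: [0, -I]; rho(γ13) = rho(γ1)rho(γ3) = row 1: [0, -1]; row 2: [1, 0].
M = (9/2)*rho(γ1) + (-2/3)*rho(γ2) + (-7/6)*rho(γ12) + (7/3)*rho(γ13), summed entrywise:
Answer: row 1: [-7*I/6, 13/6 + 2*I/3]; row 2: [41/6 - 2*I/3, 7*I/6]


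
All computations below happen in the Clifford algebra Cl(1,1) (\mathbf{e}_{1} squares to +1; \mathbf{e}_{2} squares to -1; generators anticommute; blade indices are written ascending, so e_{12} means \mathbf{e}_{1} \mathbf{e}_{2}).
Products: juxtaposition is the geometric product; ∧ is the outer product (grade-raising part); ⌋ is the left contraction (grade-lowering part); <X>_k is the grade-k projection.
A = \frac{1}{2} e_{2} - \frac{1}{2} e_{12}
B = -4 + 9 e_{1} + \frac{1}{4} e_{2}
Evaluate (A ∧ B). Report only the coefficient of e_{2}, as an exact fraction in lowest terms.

step 1: -2 e_{2} - \frac{5}{2} e_{12}
Answer: -2


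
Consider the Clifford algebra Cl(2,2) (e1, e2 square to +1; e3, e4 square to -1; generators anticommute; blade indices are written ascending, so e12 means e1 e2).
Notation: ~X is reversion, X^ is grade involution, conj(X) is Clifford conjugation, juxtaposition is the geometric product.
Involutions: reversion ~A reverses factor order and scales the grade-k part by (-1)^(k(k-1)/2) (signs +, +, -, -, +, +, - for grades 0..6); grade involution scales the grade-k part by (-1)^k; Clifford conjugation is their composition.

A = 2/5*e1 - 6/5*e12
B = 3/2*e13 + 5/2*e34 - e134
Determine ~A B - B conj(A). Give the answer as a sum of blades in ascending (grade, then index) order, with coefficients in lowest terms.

first term: 3/5*e3 - 9/5*e23 - 2/5*e34 + e134 + 6/5*e234 + 3*e1234
second term: 3/5*e3 + 9/5*e23 + 2/5*e34 - e134 - 6/5*e234 + 3*e1234
Answer: -18/5*e23 - 4/5*e34 + 2*e134 + 12/5*e234


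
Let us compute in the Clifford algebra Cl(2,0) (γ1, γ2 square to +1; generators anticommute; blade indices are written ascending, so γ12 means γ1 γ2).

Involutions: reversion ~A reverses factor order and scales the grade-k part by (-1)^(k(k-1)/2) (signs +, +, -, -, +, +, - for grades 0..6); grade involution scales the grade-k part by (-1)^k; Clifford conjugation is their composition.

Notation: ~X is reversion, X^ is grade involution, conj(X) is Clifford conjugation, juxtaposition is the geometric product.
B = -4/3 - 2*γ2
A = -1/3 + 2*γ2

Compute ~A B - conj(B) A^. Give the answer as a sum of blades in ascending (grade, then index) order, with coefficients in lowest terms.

first term: -32/9 - 2*γ2
second term: -32/9 + 2*γ2
Answer: -4*γ2


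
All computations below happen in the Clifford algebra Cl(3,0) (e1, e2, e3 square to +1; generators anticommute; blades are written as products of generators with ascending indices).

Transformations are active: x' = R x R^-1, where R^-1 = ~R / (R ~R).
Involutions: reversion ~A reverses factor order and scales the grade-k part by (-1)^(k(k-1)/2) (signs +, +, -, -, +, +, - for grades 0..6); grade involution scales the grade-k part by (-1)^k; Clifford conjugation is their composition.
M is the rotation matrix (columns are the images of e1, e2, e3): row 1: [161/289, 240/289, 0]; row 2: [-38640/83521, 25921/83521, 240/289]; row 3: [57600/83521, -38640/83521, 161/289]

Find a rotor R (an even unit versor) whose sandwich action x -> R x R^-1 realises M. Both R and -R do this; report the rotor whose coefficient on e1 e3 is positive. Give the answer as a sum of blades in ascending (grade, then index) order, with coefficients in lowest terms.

Method: write R = a + b12*e1 e2 + b13*e1 e3 + b23*e2 e3 with a^2 + b12^2 + b13^2 + b23^2 = 1 (so R^-1 = ~R). Expanding the columns R e_j ~R gives tr M = 4a^2 - 1 and, from the antisymmetric part, M21 - M12 = -4a*b12, M13 - M31 = 4a*b13, M32 - M23 = -4a*b23.
Here tr M = 118979/83521, so a^2 = (1 + tr M)/4 = 50625/83521 and a = ±225/289. Taking a = 225/289: M21 - M12 = -108000/83521, M13 - M31 = -57600/83521, M32 - M23 = -108000/83521, giving b12 = 120/289, b13 = -64/289, b23 = 120/289, i.e. R = 225/289 + 120/289*e1 e2 - 64/289*e1 e3 + 120/289*e2 e3.
Its e1 e3 coefficient is negative, so report the other preimage -R.
Answer: -225/289 - 120/289*e1 e2 + 64/289*e1 e3 - 120/289*e2 e3. Note: both R and -R realise this M (trace 118979/83521); the covering map identifies them, and the e1 e3-coefficient sign is the tie-breaker.


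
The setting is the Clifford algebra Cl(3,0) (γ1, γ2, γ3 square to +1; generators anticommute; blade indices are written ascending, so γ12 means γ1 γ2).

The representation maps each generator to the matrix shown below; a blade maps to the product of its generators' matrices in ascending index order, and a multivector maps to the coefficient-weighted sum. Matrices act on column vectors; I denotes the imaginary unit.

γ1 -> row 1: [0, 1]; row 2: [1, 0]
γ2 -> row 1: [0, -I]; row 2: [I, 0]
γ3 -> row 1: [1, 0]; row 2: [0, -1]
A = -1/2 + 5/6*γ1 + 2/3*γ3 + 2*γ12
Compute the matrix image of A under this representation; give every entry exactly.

Bivector images (products of the table entries): rho(γ12) = rho(γ1)rho(γ2) = row 1: [I, 0]; row 2: [0, -I].
M = (-1/2)*1 + (5/6)*rho(γ1) + (2/3)*rho(γ3) + (2)*rho(γ12), summed entrywise (1 is the identity matrix):
Answer: row 1: [1/6 + 2*I, 5/6]; row 2: [5/6, -7/6 - 2*I]


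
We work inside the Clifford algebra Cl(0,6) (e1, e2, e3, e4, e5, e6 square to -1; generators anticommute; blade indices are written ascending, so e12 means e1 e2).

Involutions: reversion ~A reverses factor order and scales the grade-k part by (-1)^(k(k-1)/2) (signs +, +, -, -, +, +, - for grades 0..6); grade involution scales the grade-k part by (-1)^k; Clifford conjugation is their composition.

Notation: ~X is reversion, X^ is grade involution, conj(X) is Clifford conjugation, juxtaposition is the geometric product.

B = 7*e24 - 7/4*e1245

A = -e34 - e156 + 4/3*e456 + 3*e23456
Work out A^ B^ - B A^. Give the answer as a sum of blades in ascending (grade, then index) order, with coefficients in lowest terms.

first term: 7*e23 - 7/3*e126 - 21/4*e136 + 7/4*e246 - 28/3*e256 - 21*e356 - 7/4*e1235 + 7*e12456
second term: -7*e23 - 7/3*e126 + 21/4*e136 + 7/4*e246 + 28/3*e256 - 21*e356 + 7/4*e1235 + 7*e12456
Answer: 14*e23 - 21/2*e136 - 56/3*e256 - 7/2*e1235


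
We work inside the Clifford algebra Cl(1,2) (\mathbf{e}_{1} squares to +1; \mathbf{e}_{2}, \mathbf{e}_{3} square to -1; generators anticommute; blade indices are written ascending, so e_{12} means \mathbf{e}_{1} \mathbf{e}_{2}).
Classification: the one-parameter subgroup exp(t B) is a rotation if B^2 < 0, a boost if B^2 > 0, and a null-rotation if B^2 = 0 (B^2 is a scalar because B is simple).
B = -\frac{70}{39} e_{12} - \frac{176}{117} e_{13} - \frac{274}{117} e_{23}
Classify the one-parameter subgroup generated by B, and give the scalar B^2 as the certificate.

B^2 term by term: the squares give (-\frac{70}{39})^2*(e_{12})^2 + (-\frac{176}{117})^2*(e_{13})^2 + (-\frac{274}{117})^2*(e_{23})^2 = \frac{4900}{1521}*(+1) + \frac{30976}{13689}*(+1) + \frac{75076}{13689}*(-1) = 0 (each basis 2-blade squares to minus the product of its generators' squares); cross terms between blades sharing an index anticommute and cancel. So B^2 = 0.
Answer: null-rotation, certificate B^2 = 0. B^2 = 0 is basis-independent, so its sign is the whole story.


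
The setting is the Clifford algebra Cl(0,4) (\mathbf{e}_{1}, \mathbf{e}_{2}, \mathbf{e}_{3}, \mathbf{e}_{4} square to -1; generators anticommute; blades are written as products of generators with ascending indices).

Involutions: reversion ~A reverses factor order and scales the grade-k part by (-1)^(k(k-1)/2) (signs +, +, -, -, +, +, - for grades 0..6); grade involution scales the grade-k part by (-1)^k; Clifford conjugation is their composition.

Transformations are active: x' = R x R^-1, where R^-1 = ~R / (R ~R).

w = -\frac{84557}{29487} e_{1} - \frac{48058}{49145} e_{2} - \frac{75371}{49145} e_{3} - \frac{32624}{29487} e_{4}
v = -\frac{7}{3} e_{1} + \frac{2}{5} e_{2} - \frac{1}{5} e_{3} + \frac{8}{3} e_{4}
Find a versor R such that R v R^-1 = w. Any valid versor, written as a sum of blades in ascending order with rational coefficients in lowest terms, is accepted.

Key observation: q(v) = q(w) = -\frac{574}{45} (sandwiches preserve the norm), so R = v + w = -\frac{51120}{9829} e_{1} - \frac{5680}{9829} e_{2} - \frac{17040}{9829} e_{3} + \frac{15336}{9829} e_{4} works whenever it is invertible — the component of v along it is kept and (v - w)/2 reverses, sending v to w.
Answer: -\frac{51120}{9829} e_{1} - \frac{5680}{9829} e_{2} - \frac{17040}{9829} e_{3} + \frac{15336}{9829} e_{4}


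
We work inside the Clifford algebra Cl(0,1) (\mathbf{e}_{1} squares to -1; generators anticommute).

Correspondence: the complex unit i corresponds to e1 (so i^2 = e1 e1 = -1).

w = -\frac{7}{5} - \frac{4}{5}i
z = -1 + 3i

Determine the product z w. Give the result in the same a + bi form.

In blades: z = -1 + 3 e_{1}, w = -\frac{7}{5} - \frac{4}{5} e_{1}.
Distribute z over w term by term (generator squares from the signature, products reordered to ascending indices): (-1)*w = \frac{7}{5} + \frac{4}{5} e_{1}; (3 e_{1})*w = \frac{12}{5} - \frac{21}{5} e_{1}.
Sum: \frac{19}{5} - \frac{17}{5} e_{1}; translating back through the correspondence:
Answer: \frac{19}{5} - \frac{17}{5}i


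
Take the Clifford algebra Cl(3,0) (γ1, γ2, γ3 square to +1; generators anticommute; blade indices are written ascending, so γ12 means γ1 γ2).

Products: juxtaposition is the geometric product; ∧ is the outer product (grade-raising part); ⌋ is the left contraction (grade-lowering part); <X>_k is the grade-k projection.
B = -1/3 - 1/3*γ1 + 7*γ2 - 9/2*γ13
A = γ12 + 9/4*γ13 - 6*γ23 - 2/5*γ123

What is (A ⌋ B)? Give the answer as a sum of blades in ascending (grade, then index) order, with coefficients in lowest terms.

step 1: 81/8
Answer: 81/8


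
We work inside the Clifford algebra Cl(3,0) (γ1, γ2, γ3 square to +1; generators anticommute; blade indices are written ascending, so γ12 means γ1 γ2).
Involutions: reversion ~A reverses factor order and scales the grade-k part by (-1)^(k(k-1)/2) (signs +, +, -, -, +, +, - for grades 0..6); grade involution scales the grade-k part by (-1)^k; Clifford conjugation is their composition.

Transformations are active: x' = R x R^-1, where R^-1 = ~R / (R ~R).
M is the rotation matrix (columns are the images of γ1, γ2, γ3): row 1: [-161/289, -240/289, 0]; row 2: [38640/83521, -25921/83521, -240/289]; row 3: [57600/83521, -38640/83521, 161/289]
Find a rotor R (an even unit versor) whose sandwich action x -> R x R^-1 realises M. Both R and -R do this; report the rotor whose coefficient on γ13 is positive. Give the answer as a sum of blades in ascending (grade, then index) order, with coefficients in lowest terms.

Method: write R = a + b12*γ12 + b13*γ13 + b23*γ23 with a^2 + b12^2 + b13^2 + b23^2 = 1 (so R^-1 = ~R). Expanding the columns R e_j ~R gives tr M = 4a^2 - 1 and, from the antisymmetric part, M21 - M12 = -4a*b12, M13 - M31 = 4a*b13, M32 - M23 = -4a*b23.
Here tr M = -25921/83521, so a^2 = (1 + tr M)/4 = 14400/83521 and a = ±120/289. Taking a = 120/289: M21 - M12 = 108000/83521, M13 - M31 = -57600/83521, M32 - M23 = 30720/83521, giving b12 = -225/289, b13 = -120/289, b23 = -64/289, i.e. R = 120/289 - 225/289*γ12 - 120/289*γ13 - 64/289*γ23.
Its γ13 coefficient is negative, so report the other preimage -R.
Answer: -120/289 + 225/289*γ12 + 120/289*γ13 + 64/289*γ23. Why the constraint matters: R and -R act identically through the sandwich — M has trace -25921/83521 either way — so only the sign condition on γ13 picks one of the two preimages.


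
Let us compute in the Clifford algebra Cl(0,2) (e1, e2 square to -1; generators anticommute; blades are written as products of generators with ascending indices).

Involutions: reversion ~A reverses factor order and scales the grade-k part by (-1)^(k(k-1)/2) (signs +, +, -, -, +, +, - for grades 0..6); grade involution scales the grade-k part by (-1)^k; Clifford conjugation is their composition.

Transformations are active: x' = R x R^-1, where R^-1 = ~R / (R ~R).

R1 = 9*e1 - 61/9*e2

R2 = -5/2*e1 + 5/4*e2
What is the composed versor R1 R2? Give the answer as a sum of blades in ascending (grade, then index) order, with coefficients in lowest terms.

Distribute over the terms of R1 (each basis-blade product reordered to ascending indices, repeated generators contracted through their squares):
(9*e1) R2 = 45/2 + 45/4*e1 e2
(-61/9*e2) R2 = 305/36 - 305/18*e1 e2
Summing the partial products and collecting blades:
Answer: 1115/36 - 205/36*e1 e2


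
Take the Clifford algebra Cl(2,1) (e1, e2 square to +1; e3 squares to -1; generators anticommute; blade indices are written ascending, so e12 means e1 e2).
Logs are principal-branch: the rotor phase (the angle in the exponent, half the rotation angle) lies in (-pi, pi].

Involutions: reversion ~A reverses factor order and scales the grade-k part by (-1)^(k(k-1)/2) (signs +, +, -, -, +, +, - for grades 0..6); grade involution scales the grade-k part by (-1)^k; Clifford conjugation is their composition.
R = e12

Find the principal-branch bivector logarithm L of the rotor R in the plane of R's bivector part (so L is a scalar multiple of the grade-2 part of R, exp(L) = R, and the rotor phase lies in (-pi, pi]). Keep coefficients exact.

The scalar part of R is 0, and that scalar determines the rotor phase on the principal branch; recovering the unit plane as bivector-part over sine of the phase gives L = phase * plane.
Concretely: cos(phase) = 0 gives phase = ±pi/2, and since phase/sin(phase) is even the sign is immaterial: L = (phase/sin(phase)) * <R>_2 = (pi/2) * <R>_2.
Answer: pi/2*e12


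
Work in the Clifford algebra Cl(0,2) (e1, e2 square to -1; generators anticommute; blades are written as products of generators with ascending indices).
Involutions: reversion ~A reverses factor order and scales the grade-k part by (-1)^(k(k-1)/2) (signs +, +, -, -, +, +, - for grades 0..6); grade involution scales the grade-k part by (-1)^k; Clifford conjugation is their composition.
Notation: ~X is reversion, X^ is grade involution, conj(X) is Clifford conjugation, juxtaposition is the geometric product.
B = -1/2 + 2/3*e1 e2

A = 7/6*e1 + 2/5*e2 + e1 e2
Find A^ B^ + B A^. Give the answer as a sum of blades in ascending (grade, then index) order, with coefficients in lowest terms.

first term: -2/3 + 19/60*e1 + 44/45*e2 - 1/2*e1 e2
second term: -2/3 + 17/20*e1 - 26/45*e2 - 1/2*e1 e2
Answer: -4/3 + 7/6*e1 + 2/5*e2 - e1 e2


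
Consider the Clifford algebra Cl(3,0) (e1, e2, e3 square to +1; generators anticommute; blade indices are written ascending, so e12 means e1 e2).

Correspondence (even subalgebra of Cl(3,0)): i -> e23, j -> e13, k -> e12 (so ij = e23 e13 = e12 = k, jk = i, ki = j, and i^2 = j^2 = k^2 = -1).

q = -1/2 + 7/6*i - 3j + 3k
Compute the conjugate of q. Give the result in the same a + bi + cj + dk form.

In blades: q = -1/2 + 3*e12 - 3*e13 + 7/6*e23.
Quaternion conjugation is reversion on the even subalgebra: the scalar is fixed and every grade-2 blade flips sign, giving -1/2 - 3*e12 + 3*e13 - 7/6*e23; translating back:
Answer: -1/2 - 7/6*i + 3j - 3k


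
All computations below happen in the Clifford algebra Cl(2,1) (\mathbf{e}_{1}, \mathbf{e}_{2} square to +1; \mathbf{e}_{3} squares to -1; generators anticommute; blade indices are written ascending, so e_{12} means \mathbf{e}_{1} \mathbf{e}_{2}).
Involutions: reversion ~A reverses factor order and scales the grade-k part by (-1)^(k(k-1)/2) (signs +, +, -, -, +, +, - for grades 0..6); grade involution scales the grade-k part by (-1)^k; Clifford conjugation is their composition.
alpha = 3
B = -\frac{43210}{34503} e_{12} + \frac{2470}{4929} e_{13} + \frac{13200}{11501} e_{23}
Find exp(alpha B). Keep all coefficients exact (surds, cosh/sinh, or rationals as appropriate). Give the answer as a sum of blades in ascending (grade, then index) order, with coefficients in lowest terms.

B^2 term by term: the squares give (-\frac{43210}{34503})^2*(e_{12})^2 + (\frac{2470}{4929})^2*(e_{13})^2 + (\frac{13200}{11501})^2*(e_{23})^2 = \frac{1867104100}{1190457009}*(-1) + \frac{6100900}{24295041}*(+1) + \frac{174240000}{132273001}*(+1) = 0 (each basis 2-blade squares to minus the product of its generators' squares); cross terms between blades sharing an index anticommute and cancel. So B^2 = 0.
B^2 = 0, hence only two terms survive: exp(alpha B) = 1 + alpha B (parabolic case).
Answer: 1 - \frac{43210}{11501} e_{12} + \frac{2470}{1643} e_{13} + \frac{39600}{11501} e_{23}


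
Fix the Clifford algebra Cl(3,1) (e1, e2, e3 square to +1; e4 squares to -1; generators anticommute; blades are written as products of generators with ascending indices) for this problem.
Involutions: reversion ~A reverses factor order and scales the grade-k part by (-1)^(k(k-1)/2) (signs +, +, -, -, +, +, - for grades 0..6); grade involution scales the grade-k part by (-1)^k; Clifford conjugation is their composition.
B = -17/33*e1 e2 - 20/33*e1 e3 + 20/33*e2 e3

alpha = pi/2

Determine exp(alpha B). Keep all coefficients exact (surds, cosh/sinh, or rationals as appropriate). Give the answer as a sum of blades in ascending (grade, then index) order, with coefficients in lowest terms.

B^2 term by term: the squares give (-17/33)^2*(e1 e2)^2 + (-20/33)^2*(e1 e3)^2 + (20/33)^2*(e2 e3)^2 = 289/1089*(-1) + 400/1089*(-1) + 400/1089*(-1) = -1 (each basis 2-blade squares to minus the product of its generators' squares); cross terms between blades sharing an index anticommute and cancel. So B^2 = -1.
B^2 = -1 — the series telescopes trigonometrically here: l = 1, alpha*l = pi/2, so exp(alpha B) = cos(pi/2) + (sin(pi/2)/1)*B = 0 + (1)*B.
Answer: -17/33*e1 e2 - 20/33*e1 e3 + 20/33*e2 e3


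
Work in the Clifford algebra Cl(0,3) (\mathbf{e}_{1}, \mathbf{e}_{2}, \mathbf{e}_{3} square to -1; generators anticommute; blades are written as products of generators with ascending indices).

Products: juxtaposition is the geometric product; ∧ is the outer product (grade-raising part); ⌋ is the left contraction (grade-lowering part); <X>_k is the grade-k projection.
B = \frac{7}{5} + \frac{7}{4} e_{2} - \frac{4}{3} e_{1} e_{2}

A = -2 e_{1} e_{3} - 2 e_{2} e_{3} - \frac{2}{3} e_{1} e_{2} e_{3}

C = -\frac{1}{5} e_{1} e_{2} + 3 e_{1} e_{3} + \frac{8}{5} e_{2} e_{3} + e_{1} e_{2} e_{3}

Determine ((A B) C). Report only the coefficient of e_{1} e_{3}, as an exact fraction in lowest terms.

step 1: -\frac{79}{18} e_{3} - \frac{13}{10} e_{1} e_{3} - \frac{82}{15} e_{2} e_{3} + \frac{77}{30} e_{1} e_{2} e_{3}
step 2: \frac{1141}{75} - \frac{1771}{150} e_{1} - \frac{28}{45} e_{2} + \frac{77}{150} e_{3} + \frac{8419}{450} e_{1} e_{2} + \frac{82}{75} e_{1} e_{3} - \frac{13}{50} e_{2} e_{3} + \frac{79}{90} e_{1} e_{2} e_{3}
Answer: \frac{82}{75}


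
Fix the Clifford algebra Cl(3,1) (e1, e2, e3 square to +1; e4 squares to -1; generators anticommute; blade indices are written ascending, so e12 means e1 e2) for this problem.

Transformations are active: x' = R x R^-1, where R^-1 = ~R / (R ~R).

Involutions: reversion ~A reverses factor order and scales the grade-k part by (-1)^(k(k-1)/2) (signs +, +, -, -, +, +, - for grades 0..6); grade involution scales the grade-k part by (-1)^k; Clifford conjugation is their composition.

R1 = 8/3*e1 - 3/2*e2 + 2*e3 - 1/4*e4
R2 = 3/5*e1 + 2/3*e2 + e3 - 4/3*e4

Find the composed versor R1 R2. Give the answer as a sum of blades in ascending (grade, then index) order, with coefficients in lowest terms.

Distribute over the terms of R1 (each basis-blade product reordered to ascending indices, repeated generators contracted through their squares):
(8/3*e1) R2 = 8/5 + 16/9*e12 + 8/3*e13 - 32/9*e14
(-3/2*e2) R2 = -1 + 9/10*e12 - 3/2*e23 + 2*e24
(2*e3) R2 = 2 - 6/5*e13 - 4/3*e23 - 8/3*e34
(-1/4*e4) R2 = -1/3 + 3/20*e14 + 1/6*e24 + 1/4*e34
Summing the partial products and collecting blades:
Answer: 34/15 + 241/90*e12 + 22/15*e13 - 613/180*e14 - 17/6*e23 + 13/6*e24 - 29/12*e34


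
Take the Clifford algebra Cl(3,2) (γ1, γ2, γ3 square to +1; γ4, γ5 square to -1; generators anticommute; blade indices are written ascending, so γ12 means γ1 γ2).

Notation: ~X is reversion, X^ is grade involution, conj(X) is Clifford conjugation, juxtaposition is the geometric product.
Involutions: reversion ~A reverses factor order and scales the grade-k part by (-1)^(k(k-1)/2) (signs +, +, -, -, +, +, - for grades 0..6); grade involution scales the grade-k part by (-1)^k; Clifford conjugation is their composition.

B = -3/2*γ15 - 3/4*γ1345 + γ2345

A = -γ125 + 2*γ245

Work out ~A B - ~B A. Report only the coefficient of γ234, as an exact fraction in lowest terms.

first term: 3/2*γ2 + 2*γ3 + 3/2*γ123 + 3*γ124 + γ134 + 3/4*γ234
second term: 3/2*γ2 + 2*γ3 - 3/2*γ123 - 3*γ124 - γ134 - 3/4*γ234
Answer: 3/2


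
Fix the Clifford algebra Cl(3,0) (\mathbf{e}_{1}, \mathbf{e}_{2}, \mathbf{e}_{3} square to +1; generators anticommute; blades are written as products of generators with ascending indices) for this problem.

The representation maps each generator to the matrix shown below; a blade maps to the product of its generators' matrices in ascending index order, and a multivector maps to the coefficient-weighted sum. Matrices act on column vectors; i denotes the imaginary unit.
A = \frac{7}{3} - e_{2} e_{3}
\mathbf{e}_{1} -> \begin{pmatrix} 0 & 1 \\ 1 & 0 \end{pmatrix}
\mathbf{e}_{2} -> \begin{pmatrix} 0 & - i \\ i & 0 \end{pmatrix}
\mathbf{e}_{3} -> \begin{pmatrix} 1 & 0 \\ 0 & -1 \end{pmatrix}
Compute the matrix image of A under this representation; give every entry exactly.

Bivector images (products of the table entries): rho(e_{2} e_{3}) = rho(\mathbf{e}_{2})rho(\mathbf{e}_{3}) = \begin{pmatrix} 0 & i \\ i & 0 \end{pmatrix}.
M = (\frac{7}{3})*1 + (-1)*rho(e_{2} e_{3}), summed entrywise (1 is the identity matrix):
Answer: \begin{pmatrix} \frac{7}{3} & - i \\ - i & \frac{7}{3} \end{pmatrix}


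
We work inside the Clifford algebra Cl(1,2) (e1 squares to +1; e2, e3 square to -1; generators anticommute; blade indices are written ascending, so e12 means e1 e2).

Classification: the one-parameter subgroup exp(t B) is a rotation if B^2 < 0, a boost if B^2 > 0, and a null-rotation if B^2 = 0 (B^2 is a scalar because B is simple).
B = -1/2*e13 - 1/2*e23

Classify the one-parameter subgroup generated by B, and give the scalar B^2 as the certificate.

B^2 term by term: the squares give (-1/2)^2*(e13)^2 + (-1/2)^2*(e23)^2 = 1/4*(+1) + 1/4*(-1) = 0 (each basis 2-blade squares to minus the product of its generators' squares); cross terms between blades sharing an index anticommute and cancel. So B^2 = 0.
Answer: null-rotation, certificate B^2 = 0. The invariant at work: B^2 = 0 is unchanged by conjugation, hence its sign classifies the subgroup whatever basis B is written in.


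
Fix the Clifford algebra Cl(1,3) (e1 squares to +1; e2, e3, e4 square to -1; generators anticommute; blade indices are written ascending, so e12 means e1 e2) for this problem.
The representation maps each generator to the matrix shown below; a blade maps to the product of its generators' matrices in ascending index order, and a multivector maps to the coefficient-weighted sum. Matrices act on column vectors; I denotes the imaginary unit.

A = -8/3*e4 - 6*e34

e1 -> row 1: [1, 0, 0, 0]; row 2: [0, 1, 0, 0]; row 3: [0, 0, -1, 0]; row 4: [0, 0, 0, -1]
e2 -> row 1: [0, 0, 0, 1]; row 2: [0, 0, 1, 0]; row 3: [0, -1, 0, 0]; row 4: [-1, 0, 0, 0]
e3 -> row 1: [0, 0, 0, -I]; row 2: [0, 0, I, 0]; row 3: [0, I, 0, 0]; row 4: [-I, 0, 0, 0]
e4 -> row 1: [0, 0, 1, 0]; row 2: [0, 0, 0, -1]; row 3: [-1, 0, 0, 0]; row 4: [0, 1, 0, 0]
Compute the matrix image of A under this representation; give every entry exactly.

Bivector images (products of the table entries): rho(e34) = rho(e3)rho(e4) = row 1: [0, -I, 0, 0]; row 2: [-I, 0, 0, 0]; row 3: [0, 0, 0, -I]; row 4: [0, 0, -I, 0].
M = (-8/3)*rho(e4) + (-6)*rho(e34), summed entrywise:
Answer: row 1: [0, 6*I, -8/3, 0]; row 2: [6*I, 0, 0, 8/3]; row 3: [8/3, 0, 0, 6*I]; row 4: [0, -8/3, 6*I, 0]


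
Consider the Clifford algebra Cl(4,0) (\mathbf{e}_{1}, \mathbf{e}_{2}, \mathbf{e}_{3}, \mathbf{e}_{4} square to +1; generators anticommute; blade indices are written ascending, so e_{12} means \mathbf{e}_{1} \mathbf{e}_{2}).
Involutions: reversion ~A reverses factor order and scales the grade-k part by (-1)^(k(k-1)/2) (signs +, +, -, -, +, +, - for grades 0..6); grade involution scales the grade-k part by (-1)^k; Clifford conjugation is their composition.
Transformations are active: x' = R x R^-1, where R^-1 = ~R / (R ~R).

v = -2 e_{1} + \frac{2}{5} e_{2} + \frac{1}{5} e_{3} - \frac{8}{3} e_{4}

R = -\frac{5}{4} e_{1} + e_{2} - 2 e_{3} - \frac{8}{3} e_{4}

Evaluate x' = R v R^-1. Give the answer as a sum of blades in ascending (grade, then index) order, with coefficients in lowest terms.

~R = -\frac{5}{4} e_{1} + e_{2} - 2 e_{3} - \frac{8}{3} e_{4}, and R ~R = \frac{1969}{144}, so R^-1 = ~R / (\frac{1969}{144}).
R v = \frac{173}{18} + \frac{3}{2} e_{12} - \frac{17}{4} e_{13} - 2 e_{14} + e_{23} - \frac{8}{5} e_{24} + \frac{88}{15} e_{34}
Answer: \frac{478}{1969} e_{1} + \frac{9902}{9845} e_{2} - \frac{29649}{9845} e_{3} - \frac{6392}{5907} e_{4}


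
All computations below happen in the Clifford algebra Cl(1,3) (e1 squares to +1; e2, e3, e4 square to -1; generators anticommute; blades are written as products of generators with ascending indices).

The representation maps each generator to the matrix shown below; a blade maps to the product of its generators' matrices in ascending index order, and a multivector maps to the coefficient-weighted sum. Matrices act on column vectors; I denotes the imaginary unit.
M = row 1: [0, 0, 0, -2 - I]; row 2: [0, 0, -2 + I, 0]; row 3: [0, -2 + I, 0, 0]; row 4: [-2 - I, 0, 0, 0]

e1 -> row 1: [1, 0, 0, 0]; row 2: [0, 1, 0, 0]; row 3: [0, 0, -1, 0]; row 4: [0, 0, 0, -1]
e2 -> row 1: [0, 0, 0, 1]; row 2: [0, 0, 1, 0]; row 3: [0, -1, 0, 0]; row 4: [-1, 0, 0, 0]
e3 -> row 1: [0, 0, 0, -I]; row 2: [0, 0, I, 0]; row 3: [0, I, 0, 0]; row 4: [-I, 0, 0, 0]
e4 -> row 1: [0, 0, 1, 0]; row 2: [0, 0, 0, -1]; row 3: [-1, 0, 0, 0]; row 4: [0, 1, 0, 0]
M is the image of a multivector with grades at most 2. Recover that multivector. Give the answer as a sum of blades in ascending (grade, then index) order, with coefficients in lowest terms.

Method: the blade images are trace-orthogonal — tr(rho(e_A) rho(e_B)^-1) = 4 if A = B and 0 otherwise — and rho(e_A)^-1 = (e_A)^2 * rho(e_A) with (e_A)^2 = +1 or -1, so the coefficient of e_A in the preimage is (e_A)^2 * tr(M rho(e_A))/4.
Nonzero projections over blades of grade <= 2: e3: (e3)^2 = -1, tr(M rho(e3)) = -4, coefficient 1; e1 e2: (e1 e2)^2 = +1, tr(M rho(e1 e2)) = -8, coefficient -2. Every other blade of grade <= 2 projects to 0.
Answer: e3 - 2*e1 e2


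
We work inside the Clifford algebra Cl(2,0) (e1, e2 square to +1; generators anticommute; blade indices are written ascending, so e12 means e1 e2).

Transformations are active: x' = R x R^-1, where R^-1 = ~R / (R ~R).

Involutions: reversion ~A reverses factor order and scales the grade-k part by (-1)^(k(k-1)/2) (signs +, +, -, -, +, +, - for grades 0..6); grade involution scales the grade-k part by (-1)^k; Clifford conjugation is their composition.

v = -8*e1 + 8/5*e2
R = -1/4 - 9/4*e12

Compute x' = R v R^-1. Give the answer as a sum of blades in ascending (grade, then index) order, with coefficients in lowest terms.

~R = -1/4 + 9/4*e12, and R ~R = 41/8, so R^-1 = ~R / (41/8).
R v = -8/5*e1 - 92/5*e2
Answer: 1672/205*e1 + 8/41*e2


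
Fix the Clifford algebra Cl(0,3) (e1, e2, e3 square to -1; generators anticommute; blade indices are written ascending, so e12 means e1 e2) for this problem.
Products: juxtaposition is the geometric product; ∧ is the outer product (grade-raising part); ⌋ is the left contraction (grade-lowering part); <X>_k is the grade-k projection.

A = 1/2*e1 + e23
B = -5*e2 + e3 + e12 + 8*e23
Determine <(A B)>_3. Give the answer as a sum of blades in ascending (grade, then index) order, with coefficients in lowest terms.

step 1: -8 - 3/2*e2 - 5*e3 - 5/2*e12 + 3/2*e13 + 4*e123
step 2: 4*e123
Answer: 4*e123


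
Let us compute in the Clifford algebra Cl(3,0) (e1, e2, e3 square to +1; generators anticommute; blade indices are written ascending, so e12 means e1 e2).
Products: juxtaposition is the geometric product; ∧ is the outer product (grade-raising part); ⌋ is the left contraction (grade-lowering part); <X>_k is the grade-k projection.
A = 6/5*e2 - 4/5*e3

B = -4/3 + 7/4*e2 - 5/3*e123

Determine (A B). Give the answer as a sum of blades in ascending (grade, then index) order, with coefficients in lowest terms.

step 1: 21/10 - 8/5*e2 + 16/15*e3 + 4/3*e12 + 2*e13 + 7/5*e23
Answer: 21/10 - 8/5*e2 + 16/15*e3 + 4/3*e12 + 2*e13 + 7/5*e23


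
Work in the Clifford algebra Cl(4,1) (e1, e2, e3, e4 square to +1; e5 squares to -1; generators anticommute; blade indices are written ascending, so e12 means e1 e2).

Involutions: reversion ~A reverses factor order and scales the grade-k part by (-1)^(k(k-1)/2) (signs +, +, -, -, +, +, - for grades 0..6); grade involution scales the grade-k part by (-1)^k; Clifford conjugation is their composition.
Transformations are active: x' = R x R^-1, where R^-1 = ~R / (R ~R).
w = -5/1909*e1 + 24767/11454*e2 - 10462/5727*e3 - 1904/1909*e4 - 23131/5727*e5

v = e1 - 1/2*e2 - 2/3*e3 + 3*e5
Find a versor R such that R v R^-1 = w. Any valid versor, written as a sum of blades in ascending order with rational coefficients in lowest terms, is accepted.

R = v + w = 1904/1909*e1 + 9520/5727*e2 - 4760/1909*e3 - 1904/1909*e4 - 5950/5727*e5 works: the equal norms (-263/36) guarantee its sandwich swaps v into w.
Answer: 1904/1909*e1 + 9520/5727*e2 - 4760/1909*e3 - 1904/1909*e4 - 5950/5727*e5
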